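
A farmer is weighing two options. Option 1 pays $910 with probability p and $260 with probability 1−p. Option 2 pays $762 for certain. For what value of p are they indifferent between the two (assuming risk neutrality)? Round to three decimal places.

p = 0.772

p·910 + (1−p)·260 = 762
650p + 260 = 762
p = (762 − 260) / 650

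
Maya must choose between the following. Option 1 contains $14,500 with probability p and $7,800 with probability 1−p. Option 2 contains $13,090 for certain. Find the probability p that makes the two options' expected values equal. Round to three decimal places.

p = 0.790

p·14500 + (1−p)·7800 = 13090
6700p + 7800 = 13090
p = (13090 − 7800) / 6700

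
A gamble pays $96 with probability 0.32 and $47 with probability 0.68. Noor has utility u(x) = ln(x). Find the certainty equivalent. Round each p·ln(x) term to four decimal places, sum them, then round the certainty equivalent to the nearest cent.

E[u] = 0.32·ln(96) + 0.68·ln(47) = 1.4606 + 2.6181 = 4.0787
CE = e^4.0787 ≈ 59.07

$59.07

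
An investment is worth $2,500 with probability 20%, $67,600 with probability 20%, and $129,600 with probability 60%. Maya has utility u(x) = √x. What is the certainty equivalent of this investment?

$77,284

E[u] = 0.2·√2500 + 0.2·√67600 + 0.6·√129600 = 0.2·50 + 0.2·260 + 0.6·360 = 278
CE = (278)² = 77284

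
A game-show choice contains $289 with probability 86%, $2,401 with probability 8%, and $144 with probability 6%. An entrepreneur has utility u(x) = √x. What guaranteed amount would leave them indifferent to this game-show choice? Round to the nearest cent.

$370.95

E[u] = 0.86·√289 + 0.08·√2401 + 0.06·√144 = 0.86·17 + 0.08·49 + 0.06·12 = 19.26
CE = (19.26)² = 370.9476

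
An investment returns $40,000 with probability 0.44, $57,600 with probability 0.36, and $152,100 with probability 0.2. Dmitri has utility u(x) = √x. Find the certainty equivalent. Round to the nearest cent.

$63,705.76

E[u] = 0.44·√40000 + 0.36·√57600 + 0.2·√152100 = 0.44·200 + 0.36·240 + 0.2·390 = 252.4
CE = (252.4)² = 63705.76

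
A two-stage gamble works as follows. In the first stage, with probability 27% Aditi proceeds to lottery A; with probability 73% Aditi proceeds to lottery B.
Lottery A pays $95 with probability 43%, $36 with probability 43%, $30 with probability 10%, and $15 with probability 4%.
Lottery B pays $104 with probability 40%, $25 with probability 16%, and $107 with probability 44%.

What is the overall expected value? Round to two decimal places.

$83.84

EV(A) = 0.43 × 95 + 0.43 × 36 + 0.1 × 30 + 0.04 × 15 = 40.85 + 15.48 + 3 + 0.6 = 59.93
EV(B) = 0.4 × 104 + 0.16 × 25 + 0.44 × 107 = 41.6 + 4 + 47.08 = 92.68
Overall = 0.27 × 59.93 + 0.73 × 92.68 = 16.1811 + 67.6564 = 83.8375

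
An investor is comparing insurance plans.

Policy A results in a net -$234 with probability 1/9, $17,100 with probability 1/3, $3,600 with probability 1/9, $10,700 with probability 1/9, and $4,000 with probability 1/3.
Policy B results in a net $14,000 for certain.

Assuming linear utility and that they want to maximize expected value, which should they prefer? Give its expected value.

Policy B ($14,000)

Policy A = 1/9 × (-234) + 1/3 × 17100 + 1/9 × 3600 + 1/9 × 10700 + 1/3 × 4000 = -26 + 5700 + 400 + 1188.8889 + 1333.3333 = 8596.2222
Policy B: 14000 (certain)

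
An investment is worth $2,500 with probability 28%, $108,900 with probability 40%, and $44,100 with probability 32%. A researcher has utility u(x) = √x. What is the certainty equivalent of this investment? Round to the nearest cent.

E[u] = 0.28·√2500 + 0.4·√108900 + 0.32·√44100 = 0.28·50 + 0.4·330 + 0.32·210 = 213.2
CE = (213.2)² = 45454.24

$45,454.24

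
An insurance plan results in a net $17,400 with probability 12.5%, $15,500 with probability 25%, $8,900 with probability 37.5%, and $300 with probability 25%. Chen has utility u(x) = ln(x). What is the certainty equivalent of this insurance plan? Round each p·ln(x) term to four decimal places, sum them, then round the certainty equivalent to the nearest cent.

$4,763.32

E[u] = 0.125·ln(17400) + 0.25·ln(15500) + 0.375·ln(8900) + 0.25·ln(300) = 1.2205 + 2.4121 + 3.4102 + 1.4259 = 8.4687
CE = e^8.4687 ≈ 4763.32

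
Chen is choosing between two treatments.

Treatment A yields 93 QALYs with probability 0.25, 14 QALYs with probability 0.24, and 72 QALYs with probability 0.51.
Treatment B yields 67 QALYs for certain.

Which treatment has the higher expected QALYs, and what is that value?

Treatment A = 0.25 × 93 + 0.24 × 14 + 0.51 × 72 = 23.25 + 3.36 + 36.72 = 63.33
Treatment B: 67 (certain)

Treatment B (67 QALYs)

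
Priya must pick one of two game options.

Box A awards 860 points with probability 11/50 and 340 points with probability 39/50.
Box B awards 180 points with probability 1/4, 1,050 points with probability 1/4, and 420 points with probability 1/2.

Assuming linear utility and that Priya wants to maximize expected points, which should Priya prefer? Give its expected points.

Box B (517.5 points)

Box A = 11/50 × 860 + 39/50 × 340 = 189.2 + 265.2 = 454.4
Box B = 1/4 × 180 + 1/4 × 1050 + 1/2 × 420 = 45 + 262.5 + 210 = 517.5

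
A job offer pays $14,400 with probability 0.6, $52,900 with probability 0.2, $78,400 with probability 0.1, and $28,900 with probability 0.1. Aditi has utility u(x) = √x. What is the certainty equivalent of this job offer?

$26,569

E[u] = 0.6·√14400 + 0.2·√52900 + 0.1·√78400 + 0.1·√28900 = 0.6·120 + 0.2·230 + 0.1·280 + 0.1·170 = 163
CE = (163)² = 26569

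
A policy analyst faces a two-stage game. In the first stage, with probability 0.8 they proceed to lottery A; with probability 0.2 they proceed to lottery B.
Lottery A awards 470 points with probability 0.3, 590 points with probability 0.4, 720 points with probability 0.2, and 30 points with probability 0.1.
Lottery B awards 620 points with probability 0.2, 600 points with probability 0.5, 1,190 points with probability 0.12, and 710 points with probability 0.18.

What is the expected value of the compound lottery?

EV(A) = 0.3 × 470 + 0.4 × 590 + 0.2 × 720 + 0.1 × 30 = 141 + 236 + 144 + 3 = 524
EV(B) = 0.2 × 620 + 0.5 × 600 + 0.12 × 1190 + 0.18 × 710 = 124 + 300 + 142.8 + 127.8 = 694.6
Overall = 0.8 × 524 + 0.2 × 694.6 = 419.2 + 138.92 = 558.12

558.12 points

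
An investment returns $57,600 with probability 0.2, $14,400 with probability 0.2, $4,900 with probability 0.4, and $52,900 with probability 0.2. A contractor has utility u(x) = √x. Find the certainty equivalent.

$21,316

E[u] = 0.2·√57600 + 0.2·√14400 + 0.4·√4900 + 0.2·√52900 = 0.2·240 + 0.2·120 + 0.4·70 + 0.2·230 = 146
CE = (146)² = 21316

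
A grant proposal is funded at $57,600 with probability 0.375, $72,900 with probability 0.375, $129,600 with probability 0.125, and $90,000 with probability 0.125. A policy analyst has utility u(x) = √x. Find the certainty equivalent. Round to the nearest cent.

$74,939.06

E[u] = 0.375·√57600 + 0.375·√72900 + 0.125·√129600 + 0.125·√90000 = 0.375·240 + 0.375·270 + 0.125·360 + 0.125·300 = 273.75
CE = (273.75)² = 74939.0625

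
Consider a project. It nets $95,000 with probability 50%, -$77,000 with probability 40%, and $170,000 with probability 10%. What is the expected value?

EV = 0.5 × 95000 + 0.4 × (-77000) + 0.1 × 170000 = 47500 − 30800 + 17000 = 33700

$33,700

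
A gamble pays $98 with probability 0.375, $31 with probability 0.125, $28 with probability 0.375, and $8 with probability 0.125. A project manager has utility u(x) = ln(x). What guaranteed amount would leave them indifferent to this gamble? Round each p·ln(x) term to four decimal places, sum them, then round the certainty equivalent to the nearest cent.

$38.79

E[u] = 0.375·ln(98) + 0.125·ln(31) + 0.375·ln(28) + 0.125·ln(8) = 1.7194 + 0.4292 + 1.2496 + 0.2599 = 3.6581
CE = e^3.6581 ≈ 38.79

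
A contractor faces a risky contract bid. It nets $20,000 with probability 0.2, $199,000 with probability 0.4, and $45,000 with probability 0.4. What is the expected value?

$101,600

EV = 0.2 × 20000 + 0.4 × 199000 + 0.4 × 45000 = 4000 + 79600 + 18000 = 101600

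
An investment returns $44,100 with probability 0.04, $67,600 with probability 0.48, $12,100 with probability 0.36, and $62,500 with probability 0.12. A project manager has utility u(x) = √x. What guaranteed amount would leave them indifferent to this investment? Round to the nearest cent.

E[u] = 0.04·√44100 + 0.48·√67600 + 0.36·√12100 + 0.12·√62500 = 0.04·210 + 0.48·260 + 0.36·110 + 0.12·250 = 202.8
CE = (202.8)² = 41127.84

$41,127.84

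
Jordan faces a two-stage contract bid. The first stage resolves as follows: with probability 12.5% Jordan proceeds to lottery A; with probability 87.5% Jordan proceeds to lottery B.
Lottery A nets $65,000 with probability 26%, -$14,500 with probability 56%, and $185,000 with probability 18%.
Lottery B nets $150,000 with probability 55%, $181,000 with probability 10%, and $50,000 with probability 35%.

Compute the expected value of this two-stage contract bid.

$108,597.50

EV(A) = 0.26 × 65000 + 0.56 × (-14500) + 0.18 × 185000 = 16900 − 8120 + 33300 = 42080
EV(B) = 0.55 × 150000 + 0.1 × 181000 + 0.35 × 50000 = 82500 + 18100 + 17500 = 118100
Overall = 0.125 × 42080 + 0.875 × 118100 = 5260 + 103337.5 = 108597.5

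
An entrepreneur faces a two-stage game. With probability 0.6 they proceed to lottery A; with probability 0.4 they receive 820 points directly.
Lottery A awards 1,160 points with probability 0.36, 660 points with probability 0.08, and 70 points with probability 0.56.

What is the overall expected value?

633.76 points

EV(A) = 0.36 × 1160 + 0.08 × 660 + 0.56 × 70 = 417.6 + 52.8 + 39.2 = 509.6
Branch B: 820 (certain)
Overall = 0.6 × 509.6 + 0.4 × 820 = 305.76 + 328 = 633.76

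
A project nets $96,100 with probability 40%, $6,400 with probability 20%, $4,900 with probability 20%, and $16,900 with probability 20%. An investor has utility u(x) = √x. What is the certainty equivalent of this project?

E[u] = 0.4·√96100 + 0.2·√6400 + 0.2·√4900 + 0.2·√16900 = 0.4·310 + 0.2·80 + 0.2·70 + 0.2·130 = 180
CE = (180)² = 32400

$32,400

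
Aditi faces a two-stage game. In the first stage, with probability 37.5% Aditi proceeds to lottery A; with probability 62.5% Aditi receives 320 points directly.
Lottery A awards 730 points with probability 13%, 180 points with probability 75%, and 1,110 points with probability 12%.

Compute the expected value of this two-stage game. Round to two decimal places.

EV(A) = 0.13 × 730 + 0.75 × 180 + 0.12 × 1110 = 94.9 + 135 + 133.2 = 363.1
Branch B: 320 (certain)
Overall = 0.375 × 363.1 + 0.625 × 320 = 136.1625 + 200 = 336.1625

336.16 points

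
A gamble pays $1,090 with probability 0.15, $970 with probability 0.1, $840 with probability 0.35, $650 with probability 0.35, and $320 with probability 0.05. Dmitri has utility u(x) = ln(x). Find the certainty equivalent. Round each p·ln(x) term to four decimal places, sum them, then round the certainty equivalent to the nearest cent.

$771.86

E[u] = 0.15·ln(1090) + 0.1·ln(970) + 0.35·ln(840) + 0.35·ln(650) + 0.05·ln(320) = 1.0491 + 0.6877 + 2.3567 + 2.2669 + 0.2884 = 6.6488
CE = e^6.6488 ≈ 771.86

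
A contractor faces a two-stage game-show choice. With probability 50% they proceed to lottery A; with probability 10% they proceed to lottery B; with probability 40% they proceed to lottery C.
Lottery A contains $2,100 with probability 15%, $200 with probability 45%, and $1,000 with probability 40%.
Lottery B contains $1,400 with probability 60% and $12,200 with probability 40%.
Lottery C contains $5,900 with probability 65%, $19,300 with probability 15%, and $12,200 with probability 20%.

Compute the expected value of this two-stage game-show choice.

$4,642.50

EV(A) = 0.15 × 2100 + 0.45 × 200 + 0.4 × 1000 = 315 + 90 + 400 = 805
EV(B) = 0.6 × 1400 + 0.4 × 12200 = 840 + 4880 = 5720
EV(C) = 0.65 × 5900 + 0.15 × 19300 + 0.2 × 12200 = 3835 + 2895 + 2440 = 9170
Overall = 0.5 × 805 + 0.1 × 5720 + 0.4 × 9170 = 402.5 + 572 + 3668 = 4642.5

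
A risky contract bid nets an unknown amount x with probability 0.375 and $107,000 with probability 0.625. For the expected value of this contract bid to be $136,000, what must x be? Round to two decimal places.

x = $184,333.33

0.375·x + 0.625·107000 = 136000
0.375·x = 136000 − 66875 = 69125
x = 69125 / 0.375 = 184333.3333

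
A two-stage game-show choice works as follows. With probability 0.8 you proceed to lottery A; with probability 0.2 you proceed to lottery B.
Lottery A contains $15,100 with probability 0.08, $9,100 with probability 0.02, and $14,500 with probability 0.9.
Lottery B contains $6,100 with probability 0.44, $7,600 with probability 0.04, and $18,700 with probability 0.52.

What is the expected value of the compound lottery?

EV(A) = 0.08 × 15100 + 0.02 × 9100 + 0.9 × 14500 = 1208 + 182 + 13050 = 14440
EV(B) = 0.44 × 6100 + 0.04 × 7600 + 0.52 × 18700 = 2684 + 304 + 9724 = 12712
Overall = 0.8 × 14440 + 0.2 × 12712 = 11552 + 2542.4 = 14094.4

$14,094.40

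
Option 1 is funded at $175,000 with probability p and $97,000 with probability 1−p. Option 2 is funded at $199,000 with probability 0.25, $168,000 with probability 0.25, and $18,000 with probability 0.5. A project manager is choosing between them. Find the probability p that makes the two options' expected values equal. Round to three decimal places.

EV(Option 2) = 0.25 × 199000 + 0.25 × 168000 + 0.5 × 18000 = 49750 + 42000 + 9000 = 100750
p·175000 + (1−p)·97000 = 100750
78000p + 97000 = 100750
p = (100750 − 97000) / 78000

p = 0.048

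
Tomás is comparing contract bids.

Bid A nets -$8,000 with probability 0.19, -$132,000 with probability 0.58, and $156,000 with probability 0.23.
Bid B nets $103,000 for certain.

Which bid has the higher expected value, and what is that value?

Bid B ($103,000)

Bid A = 0.19 × (-8000) + 0.58 × (-132000) + 0.23 × 156000 = -1520 − 76560 + 35880 = -42200
Bid B: 103000 (certain)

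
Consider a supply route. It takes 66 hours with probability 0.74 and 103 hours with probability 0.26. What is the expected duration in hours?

75.62 hours

EV = 0.74 × 66 + 0.26 × 103 = 48.84 + 26.78 = 75.62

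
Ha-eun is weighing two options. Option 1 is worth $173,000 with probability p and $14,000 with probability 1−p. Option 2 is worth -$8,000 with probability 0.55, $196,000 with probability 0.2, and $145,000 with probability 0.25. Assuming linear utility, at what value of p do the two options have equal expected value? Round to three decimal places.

EV(Option 2) = 0.55 × (-8000) + 0.2 × 196000 + 0.25 × 145000 = -4400 + 39200 + 36250 = 71050
p·173000 + (1−p)·14000 = 71050
159000p + 14000 = 71050
p = (71050 − 14000) / 159000

p = 0.359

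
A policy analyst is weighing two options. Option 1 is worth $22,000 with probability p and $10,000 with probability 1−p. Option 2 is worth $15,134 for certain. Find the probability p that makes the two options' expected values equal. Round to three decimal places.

p·22000 + (1−p)·10000 = 15134
12000p + 10000 = 15134
p = (15134 − 10000) / 12000

p = 0.428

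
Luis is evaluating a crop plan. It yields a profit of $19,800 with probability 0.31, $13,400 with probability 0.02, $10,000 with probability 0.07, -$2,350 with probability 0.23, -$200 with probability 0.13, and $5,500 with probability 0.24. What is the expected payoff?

$7,859.50

EV = 0.31 × 19800 + 0.02 × 13400 + 0.07 × 10000 + 0.23 × (-2350) + 0.13 × (-200) + 0.24 × 5500 = 6138 + 268 + 700 − 540.5 − 26 + 1320 = 7859.5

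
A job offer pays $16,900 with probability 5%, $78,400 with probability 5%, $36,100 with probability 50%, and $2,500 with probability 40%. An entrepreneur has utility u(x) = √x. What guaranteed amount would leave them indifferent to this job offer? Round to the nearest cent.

E[u] = 0.05·√16900 + 0.05·√78400 + 0.5·√36100 + 0.4·√2500 = 0.05·130 + 0.05·280 + 0.5·190 + 0.4·50 = 135.5
CE = (135.5)² = 18360.25

$18,360.25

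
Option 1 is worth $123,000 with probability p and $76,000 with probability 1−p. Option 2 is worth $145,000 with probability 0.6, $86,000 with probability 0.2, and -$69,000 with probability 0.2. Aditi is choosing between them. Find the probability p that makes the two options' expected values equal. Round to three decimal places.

EV(Option 2) = 0.6 × 145000 + 0.2 × 86000 + 0.2 × (-69000) = 87000 + 17200 − 13800 = 90400
p·123000 + (1−p)·76000 = 90400
47000p + 76000 = 90400
p = (90400 − 76000) / 47000

p = 0.306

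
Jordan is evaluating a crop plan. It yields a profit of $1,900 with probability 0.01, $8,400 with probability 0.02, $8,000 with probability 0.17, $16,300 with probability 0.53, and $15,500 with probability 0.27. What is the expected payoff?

EV = 0.01 × 1900 + 0.02 × 8400 + 0.17 × 8000 + 0.53 × 16300 + 0.27 × 15500 = 19 + 168 + 1360 + 8639 + 4185 = 14371

$14,371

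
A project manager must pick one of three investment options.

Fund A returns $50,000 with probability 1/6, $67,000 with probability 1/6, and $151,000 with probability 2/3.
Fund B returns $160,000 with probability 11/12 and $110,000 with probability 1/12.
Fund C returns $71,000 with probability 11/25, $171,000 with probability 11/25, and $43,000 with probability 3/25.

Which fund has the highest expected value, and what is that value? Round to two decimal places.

Fund B ($155,833.33)

Fund A = 1/6 × 50000 + 1/6 × 67000 + 2/3 × 151000 = 8333.3333 + 11166.6667 + 100666.6667 = 120166.6667
Fund B = 11/12 × 160000 + 1/12 × 110000 = 146666.6667 + 9166.6667 = 155833.3333
Fund C = 11/25 × 71000 + 11/25 × 171000 + 3/25 × 43000 = 31240 + 75240 + 5160 = 111640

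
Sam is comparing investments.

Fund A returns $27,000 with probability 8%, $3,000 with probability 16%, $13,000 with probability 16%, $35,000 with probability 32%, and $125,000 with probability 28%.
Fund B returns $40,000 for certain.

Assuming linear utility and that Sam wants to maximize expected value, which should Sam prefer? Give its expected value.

Fund A ($50,920)

Fund A = 0.08 × 27000 + 0.16 × 3000 + 0.16 × 13000 + 0.32 × 35000 + 0.28 × 125000 = 2160 + 480 + 2080 + 11200 + 35000 = 50920
Fund B: 40000 (certain)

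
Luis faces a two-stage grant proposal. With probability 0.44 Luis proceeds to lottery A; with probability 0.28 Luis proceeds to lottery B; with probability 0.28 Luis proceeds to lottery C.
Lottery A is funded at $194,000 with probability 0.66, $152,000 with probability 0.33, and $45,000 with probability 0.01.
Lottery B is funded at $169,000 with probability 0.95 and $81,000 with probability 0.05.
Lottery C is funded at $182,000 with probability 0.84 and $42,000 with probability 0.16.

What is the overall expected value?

$169,382

EV(A) = 0.66 × 194000 + 0.33 × 152000 + 0.01 × 45000 = 128040 + 50160 + 450 = 178650
EV(B) = 0.95 × 169000 + 0.05 × 81000 = 160550 + 4050 = 164600
EV(C) = 0.84 × 182000 + 0.16 × 42000 = 152880 + 6720 = 159600
Overall = 0.44 × 178650 + 0.28 × 164600 + 0.28 × 159600 = 78606 + 46088 + 44688 = 169382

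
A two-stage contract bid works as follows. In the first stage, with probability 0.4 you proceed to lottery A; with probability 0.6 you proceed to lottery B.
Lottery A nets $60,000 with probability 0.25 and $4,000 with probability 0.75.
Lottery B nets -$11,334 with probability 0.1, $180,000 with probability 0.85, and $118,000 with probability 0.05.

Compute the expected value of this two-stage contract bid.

EV(A) = 0.25 × 60000 + 0.75 × 4000 = 15000 + 3000 = 18000
EV(B) = 0.1 × (-11334) + 0.85 × 180000 + 0.05 × 118000 = -1133.4 + 153000 + 5900 = 157766.6
Overall = 0.4 × 18000 + 0.6 × 157766.6 = 7200 + 94659.96 = 101859.96

$101,859.96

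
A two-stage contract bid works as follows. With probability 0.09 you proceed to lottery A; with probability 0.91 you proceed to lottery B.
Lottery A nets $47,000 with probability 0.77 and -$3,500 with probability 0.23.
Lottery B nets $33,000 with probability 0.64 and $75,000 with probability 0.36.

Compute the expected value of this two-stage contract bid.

$46,973.85

EV(A) = 0.77 × 47000 + 0.23 × (-3500) = 36190 − 805 = 35385
EV(B) = 0.64 × 33000 + 0.36 × 75000 = 21120 + 27000 = 48120
Overall = 0.09 × 35385 + 0.91 × 48120 = 3184.65 + 43789.2 = 46973.85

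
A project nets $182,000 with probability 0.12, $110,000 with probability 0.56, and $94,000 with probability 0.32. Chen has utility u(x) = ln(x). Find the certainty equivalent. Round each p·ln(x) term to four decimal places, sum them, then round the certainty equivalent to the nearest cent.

$111,112.67

E[u] = 0.12·ln(182000) + 0.56·ln(110000) + 0.32·ln(94000) = 1.4534 + 6.5006 + 3.6643 = 11.6183
CE = e^11.6183 ≈ 111112.67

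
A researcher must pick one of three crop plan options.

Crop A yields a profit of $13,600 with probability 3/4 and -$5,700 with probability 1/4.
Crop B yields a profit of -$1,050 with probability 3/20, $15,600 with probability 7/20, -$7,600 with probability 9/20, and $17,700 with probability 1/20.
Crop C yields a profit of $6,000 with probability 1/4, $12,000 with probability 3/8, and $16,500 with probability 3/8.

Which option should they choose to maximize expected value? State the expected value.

Crop C ($12,187.50)

Crop A = 3/4 × 13600 + 1/4 × (-5700) = 10200 − 1425 = 8775
Crop B = 3/20 × (-1050) + 7/20 × 15600 + 9/20 × (-7600) + 1/20 × 17700 = -157.5 + 5460 − 3420 + 885 = 2767.5
Crop C = 1/4 × 6000 + 3/8 × 12000 + 3/8 × 16500 = 1500 + 4500 + 6187.5 = 12187.5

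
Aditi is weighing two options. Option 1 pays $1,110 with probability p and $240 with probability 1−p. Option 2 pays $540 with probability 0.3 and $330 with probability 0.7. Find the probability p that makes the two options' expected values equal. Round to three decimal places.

EV(Option 2) = 0.3 × 540 + 0.7 × 330 = 162 + 231 = 393
p·1110 + (1−p)·240 = 393
870p + 240 = 393
p = (393 − 240) / 870

p = 0.176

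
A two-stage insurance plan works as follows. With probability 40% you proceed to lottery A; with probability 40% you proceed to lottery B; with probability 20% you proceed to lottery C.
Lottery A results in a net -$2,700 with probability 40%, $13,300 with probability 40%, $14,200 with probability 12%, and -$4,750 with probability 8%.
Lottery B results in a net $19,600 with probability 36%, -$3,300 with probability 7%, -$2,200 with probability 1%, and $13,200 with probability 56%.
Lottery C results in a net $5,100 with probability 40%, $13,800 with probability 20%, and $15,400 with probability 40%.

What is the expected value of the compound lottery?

EV(A) = 0.4 × (-2700) + 0.4 × 13300 + 0.12 × 14200 + 0.08 × (-4750) = -1080 + 5320 + 1704 − 380 = 5564
EV(B) = 0.36 × 19600 + 0.07 × (-3300) + 0.01 × (-2200) + 0.56 × 13200 = 7056 − 231 − 22 + 7392 = 14195
EV(C) = 0.4 × 5100 + 0.2 × 13800 + 0.4 × 15400 = 2040 + 2760 + 6160 = 10960
Overall = 0.4 × 5564 + 0.4 × 14195 + 0.2 × 10960 = 2225.6 + 5678 + 2192 = 10095.6

$10,095.60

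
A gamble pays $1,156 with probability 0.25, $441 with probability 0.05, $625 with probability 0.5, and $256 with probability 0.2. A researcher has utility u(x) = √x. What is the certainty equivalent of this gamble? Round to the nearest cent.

E[u] = 0.25·√1156 + 0.05·√441 + 0.5·√625 + 0.2·√256 = 0.25·34 + 0.05·21 + 0.5·25 + 0.2·16 = 25.25
CE = (25.25)² = 637.5625

$637.56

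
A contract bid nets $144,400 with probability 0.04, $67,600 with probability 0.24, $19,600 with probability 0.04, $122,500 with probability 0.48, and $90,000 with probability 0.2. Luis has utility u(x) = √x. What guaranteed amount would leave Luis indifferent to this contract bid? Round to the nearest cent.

E[u] = 0.04·√144400 + 0.24·√67600 + 0.04·√19600 + 0.48·√122500 + 0.2·√90000 = 0.04·380 + 0.24·260 + 0.04·140 + 0.48·350 + 0.2·300 = 311.2
CE = (311.2)² = 96845.44

$96,845.44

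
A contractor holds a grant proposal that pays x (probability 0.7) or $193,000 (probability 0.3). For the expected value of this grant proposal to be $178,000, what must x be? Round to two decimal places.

0.7·x + 0.3·193000 = 178000
0.7·x = 178000 − 57900 = 120100
x = 120100 / 0.7 = 171571.4286

x = $171,571.43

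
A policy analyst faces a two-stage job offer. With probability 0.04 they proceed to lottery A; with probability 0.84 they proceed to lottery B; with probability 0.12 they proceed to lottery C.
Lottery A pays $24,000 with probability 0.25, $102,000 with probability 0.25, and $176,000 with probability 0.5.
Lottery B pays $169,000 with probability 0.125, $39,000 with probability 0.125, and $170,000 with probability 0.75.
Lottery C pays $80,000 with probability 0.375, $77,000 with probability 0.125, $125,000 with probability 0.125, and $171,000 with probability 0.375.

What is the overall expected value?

$148,045

EV(A) = 0.25 × 24000 + 0.25 × 102000 + 0.5 × 176000 = 6000 + 25500 + 88000 = 119500
EV(B) = 0.125 × 169000 + 0.125 × 39000 + 0.75 × 170000 = 21125 + 4875 + 127500 = 153500
EV(C) = 0.375 × 80000 + 0.125 × 77000 + 0.125 × 125000 + 0.375 × 171000 = 30000 + 9625 + 15625 + 64125 = 119375
Overall = 0.04 × 119500 + 0.84 × 153500 + 0.12 × 119375 = 4780 + 128940 + 14325 = 148045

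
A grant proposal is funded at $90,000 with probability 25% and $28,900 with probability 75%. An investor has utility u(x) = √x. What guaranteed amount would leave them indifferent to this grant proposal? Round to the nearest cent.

$41,006.25

E[u] = 0.25·√90000 + 0.75·√28900 = 0.25·300 + 0.75·170 = 202.5
CE = (202.5)² = 41006.25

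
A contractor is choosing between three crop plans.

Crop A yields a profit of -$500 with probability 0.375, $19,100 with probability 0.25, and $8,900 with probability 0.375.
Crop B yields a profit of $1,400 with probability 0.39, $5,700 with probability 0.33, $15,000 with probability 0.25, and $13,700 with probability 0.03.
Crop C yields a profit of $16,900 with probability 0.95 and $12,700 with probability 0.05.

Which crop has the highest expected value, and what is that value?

Crop A = 0.375 × (-500) + 0.25 × 19100 + 0.375 × 8900 = -187.5 + 4775 + 3337.5 = 7925
Crop B = 0.39 × 1400 + 0.33 × 5700 + 0.25 × 15000 + 0.03 × 13700 = 546 + 1881 + 3750 + 411 = 6588
Crop C = 0.95 × 16900 + 0.05 × 12700 = 16055 + 635 = 16690

Crop C ($16,690)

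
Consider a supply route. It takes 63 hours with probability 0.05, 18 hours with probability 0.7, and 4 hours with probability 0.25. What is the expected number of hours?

EV = 0.05 × 63 + 0.7 × 18 + 0.25 × 4 = 3.15 + 12.6 + 1 = 16.75

16.75 hours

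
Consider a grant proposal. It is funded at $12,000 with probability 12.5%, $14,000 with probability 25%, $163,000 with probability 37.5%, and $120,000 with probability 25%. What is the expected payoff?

$96,125

EV = 0.125 × 12000 + 0.25 × 14000 + 0.375 × 163000 + 0.25 × 120000 = 1500 + 3500 + 61125 + 30000 = 96125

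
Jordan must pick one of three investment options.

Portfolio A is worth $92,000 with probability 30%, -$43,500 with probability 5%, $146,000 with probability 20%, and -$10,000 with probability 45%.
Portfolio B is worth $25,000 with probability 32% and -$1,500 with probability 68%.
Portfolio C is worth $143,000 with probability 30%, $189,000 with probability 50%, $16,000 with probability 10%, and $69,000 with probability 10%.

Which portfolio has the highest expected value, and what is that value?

Portfolio A = 0.3 × 92000 + 0.05 × (-43500) + 0.2 × 146000 + 0.45 × (-10000) = 27600 − 2175 + 29200 − 4500 = 50125
Portfolio B = 0.32 × 25000 + 0.68 × (-1500) = 8000 − 1020 = 6980
Portfolio C = 0.3 × 143000 + 0.5 × 189000 + 0.1 × 16000 + 0.1 × 69000 = 42900 + 94500 + 1600 + 6900 = 145900

Portfolio C ($145,900)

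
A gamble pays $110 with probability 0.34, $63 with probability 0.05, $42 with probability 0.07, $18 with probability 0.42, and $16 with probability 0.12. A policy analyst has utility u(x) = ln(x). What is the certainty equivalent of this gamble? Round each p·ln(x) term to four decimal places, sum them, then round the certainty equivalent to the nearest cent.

E[u] = 0.34·ln(110) + 0.05·ln(63) + 0.07·ln(42) + 0.42·ln(18) + 0.12·ln(16) = 1.5982 + 0.2072 + 0.2616 + 1.2140 + 0.3327 = 3.6137
CE = e^3.6137 ≈ 37.10

$37.10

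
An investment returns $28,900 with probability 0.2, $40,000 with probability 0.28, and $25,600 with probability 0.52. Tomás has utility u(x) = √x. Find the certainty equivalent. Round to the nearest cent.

E[u] = 0.2·√28900 + 0.28·√40000 + 0.52·√25600 = 0.2·170 + 0.28·200 + 0.52·160 = 173.2
CE = (173.2)² = 29998.24

$29,998.24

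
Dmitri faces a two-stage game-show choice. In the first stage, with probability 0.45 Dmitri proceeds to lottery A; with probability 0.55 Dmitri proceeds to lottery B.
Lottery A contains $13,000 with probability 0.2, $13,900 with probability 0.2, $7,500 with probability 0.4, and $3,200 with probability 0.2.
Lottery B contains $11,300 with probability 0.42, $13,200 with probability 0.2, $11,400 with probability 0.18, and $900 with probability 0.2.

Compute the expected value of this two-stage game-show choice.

$9,348.90

EV(A) = 0.2 × 13000 + 0.2 × 13900 + 0.4 × 7500 + 0.2 × 3200 = 2600 + 2780 + 3000 + 640 = 9020
EV(B) = 0.42 × 11300 + 0.2 × 13200 + 0.18 × 11400 + 0.2 × 900 = 4746 + 2640 + 2052 + 180 = 9618
Overall = 0.45 × 9020 + 0.55 × 9618 = 4059 + 5289.9 = 9348.9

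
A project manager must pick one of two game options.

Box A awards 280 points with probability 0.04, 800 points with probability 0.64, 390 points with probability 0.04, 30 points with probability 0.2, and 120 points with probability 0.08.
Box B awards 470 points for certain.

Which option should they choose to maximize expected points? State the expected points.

Box A = 0.04 × 280 + 0.64 × 800 + 0.04 × 390 + 0.2 × 30 + 0.08 × 120 = 11.2 + 512 + 15.6 + 6 + 9.6 = 554.4
Box B: 470 (certain)

Box A (554.4 points)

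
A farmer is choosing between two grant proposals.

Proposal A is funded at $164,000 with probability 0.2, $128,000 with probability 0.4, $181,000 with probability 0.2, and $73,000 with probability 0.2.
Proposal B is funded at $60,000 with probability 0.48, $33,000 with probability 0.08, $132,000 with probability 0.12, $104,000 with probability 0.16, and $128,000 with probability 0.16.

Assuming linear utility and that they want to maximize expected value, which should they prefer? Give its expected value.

Proposal A ($134,800)

Proposal A = 0.2 × 164000 + 0.4 × 128000 + 0.2 × 181000 + 0.2 × 73000 = 32800 + 51200 + 36200 + 14600 = 134800
Proposal B = 0.48 × 60000 + 0.08 × 33000 + 0.12 × 132000 + 0.16 × 104000 + 0.16 × 128000 = 28800 + 2640 + 15840 + 16640 + 20480 = 84400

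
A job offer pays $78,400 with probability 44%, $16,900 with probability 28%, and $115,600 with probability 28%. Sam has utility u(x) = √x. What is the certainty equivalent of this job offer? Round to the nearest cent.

$64,923.04

E[u] = 0.44·√78400 + 0.28·√16900 + 0.28·√115600 = 0.44·280 + 0.28·130 + 0.28·340 = 254.8
CE = (254.8)² = 64923.04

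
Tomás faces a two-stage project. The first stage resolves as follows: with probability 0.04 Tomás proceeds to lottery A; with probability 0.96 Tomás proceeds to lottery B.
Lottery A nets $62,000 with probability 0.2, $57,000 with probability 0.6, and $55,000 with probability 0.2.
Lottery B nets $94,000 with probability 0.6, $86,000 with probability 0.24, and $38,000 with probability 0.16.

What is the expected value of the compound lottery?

$82,099.20

EV(A) = 0.2 × 62000 + 0.6 × 57000 + 0.2 × 55000 = 12400 + 34200 + 11000 = 57600
EV(B) = 0.6 × 94000 + 0.24 × 86000 + 0.16 × 38000 = 56400 + 20640 + 6080 = 83120
Overall = 0.04 × 57600 + 0.96 × 83120 = 2304 + 79795.2 = 82099.2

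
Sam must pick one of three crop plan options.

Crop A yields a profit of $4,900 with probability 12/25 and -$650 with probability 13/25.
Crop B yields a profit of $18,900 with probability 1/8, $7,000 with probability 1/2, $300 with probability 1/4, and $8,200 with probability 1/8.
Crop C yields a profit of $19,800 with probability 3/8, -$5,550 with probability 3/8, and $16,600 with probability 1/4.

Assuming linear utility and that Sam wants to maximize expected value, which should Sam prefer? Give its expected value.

Crop A = 12/25 × 4900 + 13/25 × (-650) = 2352 − 338 = 2014
Crop B = 1/8 × 18900 + 1/2 × 7000 + 1/4 × 300 + 1/8 × 8200 = 2362.5 + 3500 + 75 + 1025 = 6962.5
Crop C = 3/8 × 19800 + 3/8 × (-5550) + 1/4 × 16600 = 7425 − 2081.25 + 4150 = 9493.75

Crop C ($9,493.75)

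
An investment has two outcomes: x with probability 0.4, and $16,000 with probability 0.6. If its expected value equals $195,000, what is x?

0.4·x + 0.6·16000 = 195000
0.4·x = 195000 − 9600 = 185400
x = 185400 / 0.4 = 463500

x = $463,500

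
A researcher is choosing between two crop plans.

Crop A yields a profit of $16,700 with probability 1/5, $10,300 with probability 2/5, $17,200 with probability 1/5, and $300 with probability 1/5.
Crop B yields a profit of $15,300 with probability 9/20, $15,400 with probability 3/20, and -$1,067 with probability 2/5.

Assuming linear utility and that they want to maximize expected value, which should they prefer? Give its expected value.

Crop A = 1/5 × 16700 + 2/5 × 10300 + 1/5 × 17200 + 1/5 × 300 = 3340 + 4120 + 3440 + 60 = 10960
Crop B = 9/20 × 15300 + 3/20 × 15400 + 2/5 × (-1067) = 6885 + 2310 − 426.8 = 8768.2

Crop A ($10,960)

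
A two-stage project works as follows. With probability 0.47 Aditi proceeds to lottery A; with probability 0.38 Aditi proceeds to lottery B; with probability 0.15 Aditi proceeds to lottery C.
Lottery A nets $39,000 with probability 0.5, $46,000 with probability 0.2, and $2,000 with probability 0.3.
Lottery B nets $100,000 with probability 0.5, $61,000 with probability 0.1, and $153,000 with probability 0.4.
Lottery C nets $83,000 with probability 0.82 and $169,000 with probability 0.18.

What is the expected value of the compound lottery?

$73,117

EV(A) = 0.5 × 39000 + 0.2 × 46000 + 0.3 × 2000 = 19500 + 9200 + 600 = 29300
EV(B) = 0.5 × 100000 + 0.1 × 61000 + 0.4 × 153000 = 50000 + 6100 + 61200 = 117300
EV(C) = 0.82 × 83000 + 0.18 × 169000 = 68060 + 30420 = 98480
Overall = 0.47 × 29300 + 0.38 × 117300 + 0.15 × 98480 = 13771 + 44574 + 14772 = 73117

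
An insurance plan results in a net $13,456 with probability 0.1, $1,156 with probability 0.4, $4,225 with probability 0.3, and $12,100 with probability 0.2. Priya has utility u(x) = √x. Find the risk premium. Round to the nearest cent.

$1,046.61

E[u] = 0.1·√13456 + 0.4·√1156 + 0.3·√4225 + 0.2·√12100 = 0.1·116 + 0.4·34 + 0.3·65 + 0.2·110 = 66.7
CE = (66.7)² = 4448.89
Risk premium = EV − CE = 5495.5 − 4448.89 = 1046.61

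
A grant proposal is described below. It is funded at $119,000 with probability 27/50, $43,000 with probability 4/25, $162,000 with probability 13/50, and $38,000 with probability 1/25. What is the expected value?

$114,780

EV = 27/50 × 119000 + 4/25 × 43000 + 13/50 × 162000 + 1/25 × 38000 = 64260 + 6880 + 42120 + 1520 = 114780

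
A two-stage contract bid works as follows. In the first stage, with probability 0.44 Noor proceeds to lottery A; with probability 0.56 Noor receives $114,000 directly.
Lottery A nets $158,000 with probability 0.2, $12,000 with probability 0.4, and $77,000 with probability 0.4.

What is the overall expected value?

EV(A) = 0.2 × 158000 + 0.4 × 12000 + 0.4 × 77000 = 31600 + 4800 + 30800 = 67200
Branch B: 114000 (certain)
Overall = 0.44 × 67200 + 0.56 × 114000 = 29568 + 63840 = 93408

$93,408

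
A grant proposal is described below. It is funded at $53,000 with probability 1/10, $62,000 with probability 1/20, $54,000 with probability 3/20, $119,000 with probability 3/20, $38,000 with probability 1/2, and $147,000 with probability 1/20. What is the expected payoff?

EV = 1/10 × 53000 + 1/20 × 62000 + 3/20 × 54000 + 3/20 × 119000 + 1/2 × 38000 + 1/20 × 147000 = 5300 + 3100 + 8100 + 17850 + 19000 + 7350 = 60700

$60,700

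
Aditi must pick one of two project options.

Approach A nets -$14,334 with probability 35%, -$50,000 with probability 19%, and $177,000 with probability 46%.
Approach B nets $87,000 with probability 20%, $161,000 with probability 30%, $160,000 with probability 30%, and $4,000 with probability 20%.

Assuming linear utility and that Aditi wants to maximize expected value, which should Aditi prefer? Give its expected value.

Approach B ($114,500)

Approach A = 0.35 × (-14334) + 0.19 × (-50000) + 0.46 × 177000 = -5016.9 − 9500 + 81420 = 66903.1
Approach B = 0.2 × 87000 + 0.3 × 161000 + 0.3 × 160000 + 0.2 × 4000 = 17400 + 48300 + 48000 + 800 = 114500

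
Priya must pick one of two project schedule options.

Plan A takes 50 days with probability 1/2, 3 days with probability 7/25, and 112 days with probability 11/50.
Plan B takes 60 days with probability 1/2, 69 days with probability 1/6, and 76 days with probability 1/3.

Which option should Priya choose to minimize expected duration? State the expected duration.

Plan A = 1/2 × 50 + 7/25 × 3 + 11/50 × 112 = 25 + 0.84 + 24.64 = 50.48
Plan B = 1/2 × 60 + 1/6 × 69 + 1/3 × 76 = 30 + 11.5 + 25.3333 = 66.8333

Plan A (50.48 days)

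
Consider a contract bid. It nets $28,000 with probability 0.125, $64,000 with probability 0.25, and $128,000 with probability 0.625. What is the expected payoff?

$99,500

EV = 0.125 × 28000 + 0.25 × 64000 + 0.625 × 128000 = 3500 + 16000 + 80000 = 99500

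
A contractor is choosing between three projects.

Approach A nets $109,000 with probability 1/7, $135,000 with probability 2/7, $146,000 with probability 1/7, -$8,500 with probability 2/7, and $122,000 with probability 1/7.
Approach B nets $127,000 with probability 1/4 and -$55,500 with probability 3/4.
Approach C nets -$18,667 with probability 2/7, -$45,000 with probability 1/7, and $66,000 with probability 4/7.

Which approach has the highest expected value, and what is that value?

Approach A = 1/7 × 109000 + 2/7 × 135000 + 1/7 × 146000 + 2/7 × (-8500) + 1/7 × 122000 = 15571.4286 + 38571.4286 + 20857.1429 − 2428.5714 + 17428.5714 = 90000
Approach B = 1/4 × 127000 + 3/4 × (-55500) = 31750 − 41625 = -9875
Approach C = 2/7 × (-18667) + 1/7 × (-45000) + 4/7 × 66000 = -5333.4286 − 6428.5714 + 37714.2857 = 25952.2857

Approach A ($90,000)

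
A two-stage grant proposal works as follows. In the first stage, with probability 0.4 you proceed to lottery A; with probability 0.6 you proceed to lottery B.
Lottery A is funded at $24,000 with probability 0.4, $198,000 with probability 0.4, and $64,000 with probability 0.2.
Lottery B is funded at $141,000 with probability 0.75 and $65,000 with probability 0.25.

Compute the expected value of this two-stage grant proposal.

$113,840

EV(A) = 0.4 × 24000 + 0.4 × 198000 + 0.2 × 64000 = 9600 + 79200 + 12800 = 101600
EV(B) = 0.75 × 141000 + 0.25 × 65000 = 105750 + 16250 = 122000
Overall = 0.4 × 101600 + 0.6 × 122000 = 40640 + 73200 = 113840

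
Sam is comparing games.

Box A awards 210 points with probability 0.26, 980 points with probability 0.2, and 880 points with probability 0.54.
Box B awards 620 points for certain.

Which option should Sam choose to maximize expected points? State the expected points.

Box A (725.8 points)

Box A = 0.26 × 210 + 0.2 × 980 + 0.54 × 880 = 54.6 + 196 + 475.2 = 725.8
Box B: 620 (certain)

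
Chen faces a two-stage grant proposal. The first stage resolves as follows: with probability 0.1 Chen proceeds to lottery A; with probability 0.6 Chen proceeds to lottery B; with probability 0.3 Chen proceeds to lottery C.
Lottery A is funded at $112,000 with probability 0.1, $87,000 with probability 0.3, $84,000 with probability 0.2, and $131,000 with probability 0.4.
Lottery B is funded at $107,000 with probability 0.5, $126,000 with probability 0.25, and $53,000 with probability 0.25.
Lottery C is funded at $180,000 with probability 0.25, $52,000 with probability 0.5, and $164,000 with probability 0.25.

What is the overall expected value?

$103,200

EV(A) = 0.1 × 112000 + 0.3 × 87000 + 0.2 × 84000 + 0.4 × 131000 = 11200 + 26100 + 16800 + 52400 = 106500
EV(B) = 0.5 × 107000 + 0.25 × 126000 + 0.25 × 53000 = 53500 + 31500 + 13250 = 98250
EV(C) = 0.25 × 180000 + 0.5 × 52000 + 0.25 × 164000 = 45000 + 26000 + 41000 = 112000
Overall = 0.1 × 106500 + 0.6 × 98250 + 0.3 × 112000 = 10650 + 58950 + 33600 = 103200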